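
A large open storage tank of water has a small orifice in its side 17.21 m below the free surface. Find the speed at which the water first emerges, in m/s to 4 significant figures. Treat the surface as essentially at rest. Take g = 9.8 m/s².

Bernoulli from surface to hole (P equal, v_surface ≈ 0): v = √(2gh) = √(2×9.8×17.21) = 18.37 m/s.

v ≈ 18.37 m/s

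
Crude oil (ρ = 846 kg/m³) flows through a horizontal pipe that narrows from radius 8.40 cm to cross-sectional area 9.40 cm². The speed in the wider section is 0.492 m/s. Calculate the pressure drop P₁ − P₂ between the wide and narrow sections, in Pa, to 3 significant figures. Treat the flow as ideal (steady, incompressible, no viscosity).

By continuity, v₂ = v₁·A₁/A₂ = 0.492·(222/9.40) = 11.6 m/s.
The pipe is horizontal, so Bernoulli reduces to P₁ + ½ρv₁² = P₂ + ½ρv₂².
P₁ − P₂ = ½·846·(11.6² − 0.492²) = ½·846·134 = 56800 Pa.

56800 Pa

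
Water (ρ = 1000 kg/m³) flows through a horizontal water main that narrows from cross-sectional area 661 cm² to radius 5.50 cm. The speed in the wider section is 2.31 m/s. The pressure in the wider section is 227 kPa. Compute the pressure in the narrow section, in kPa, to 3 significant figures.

Continuity gives A₁v₁ = A₂v₂, so v₂ = (661 cm²)/(95.0 cm²) × 2.31 m/s = 16.1 m/s.
Bernoulli (h₁ = h₂): P₁ − P₂ = ½ρ(v₂² − v₁²).
P₂ = P₁ − ½ρ(v₂² − v₁²) = 227000 − ½·1000·(16.1² − 2.31²) = 227000 − 126000 = 101000 Pa.

P₂ = 101 kPa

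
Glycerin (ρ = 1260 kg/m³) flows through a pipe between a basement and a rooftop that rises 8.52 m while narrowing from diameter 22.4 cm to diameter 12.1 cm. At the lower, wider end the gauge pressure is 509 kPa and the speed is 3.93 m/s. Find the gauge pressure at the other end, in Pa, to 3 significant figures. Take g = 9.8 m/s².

The volume flow rate is constant, so v₂ = (A₁/A₂)v₁ = (394/115)·3.93 = 13.5 m/s.
Energy conservation along the streamline gives P₂ = P₁ − ½ρ(v₂² − v₁²) − ρg(h₂ − h₁).
P₂ = 509000 + ½·1260·(3.93² − 13.5²) − 1260·9.8·(+8.52) = 509000 + (-105000) − (105000) = 299000 Pa.

P₂ ≈ 299000 Pa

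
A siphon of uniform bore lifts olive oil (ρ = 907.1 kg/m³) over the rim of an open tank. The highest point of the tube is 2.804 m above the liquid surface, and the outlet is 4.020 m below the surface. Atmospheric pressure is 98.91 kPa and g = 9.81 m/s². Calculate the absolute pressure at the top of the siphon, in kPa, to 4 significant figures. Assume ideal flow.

P_top = 38.19 kPa

The outlet speed comes from Torricelli: v = √(2g·4.020) = 8.881 m/s.
With constant cross-section the crest speed equals v; applying Bernoulli from the surface up to the crest, P_top = P_atm − ½ρv² − ρg·h_top.
P_top = 98910 − ½·907.1·8.881² − 907.1·9.81·2.804 = 38190 Pa.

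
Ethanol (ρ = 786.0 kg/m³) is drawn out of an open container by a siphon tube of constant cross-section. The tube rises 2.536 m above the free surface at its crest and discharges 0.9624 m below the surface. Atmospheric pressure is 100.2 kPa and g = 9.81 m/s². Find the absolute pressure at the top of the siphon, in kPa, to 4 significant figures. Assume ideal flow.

73.23 kPa

From the surface to the outlet (both open to atmosphere, surface at rest): v = √(2g·h_out) = √(2·9.81·0.9624) = 4.345 m/s.
With constant cross-section the crest speed equals v; applying Bernoulli from the surface up to the crest, P_top = P_atm − ½ρv² − ρg·h_top.
P_top = 100200 − ½·786.0·4.345² − 786.0·9.81·2.536 = 73230 Pa.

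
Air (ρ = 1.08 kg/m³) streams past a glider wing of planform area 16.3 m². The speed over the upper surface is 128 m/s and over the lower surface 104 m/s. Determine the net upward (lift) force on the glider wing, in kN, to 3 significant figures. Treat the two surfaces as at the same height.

F ≈ 49.0 kN

From P + ½ρv² = const at equal height, P_low − P_up = ½ρ(v_up² − v_low²).
ΔP = ½·1.08·(128² − 104²) = 3010 Pa.
Lift = ΔP · A = 3010 × 16.3 = 49000 N.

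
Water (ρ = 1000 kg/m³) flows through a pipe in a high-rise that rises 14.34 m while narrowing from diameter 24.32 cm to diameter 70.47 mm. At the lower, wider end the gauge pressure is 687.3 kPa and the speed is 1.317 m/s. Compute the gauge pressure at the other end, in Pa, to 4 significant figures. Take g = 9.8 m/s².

Mass conservation (A₁v₁ = A₂v₂) gives v₂ = 1.317 × 464.5/39.00 = 15.69 m/s.
Bernoulli: P₁ + ½ρv₁² + ρg h₁ = P₂ + ½ρv₂² + ρg h₂, so P₂ = P₁ + ½ρ(v₁² − v₂²) − ρg(h₂ − h₁).
P₂ = 687300 + ½·1000·(1.317² − 15.69²) − 1000·9.8·(+14.34) = 687300 + (-122200) − (140500) = 424600 Pa.

424600 Pa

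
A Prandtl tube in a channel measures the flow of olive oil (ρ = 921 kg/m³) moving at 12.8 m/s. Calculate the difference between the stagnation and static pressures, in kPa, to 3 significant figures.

ΔP ≈ 75.4 kPa

At the stagnation point the flow is brought to rest, so Bernoulli gives P_stag − P_static = ½ρv².
ΔP = ½·921·12.8² = 75400 Pa.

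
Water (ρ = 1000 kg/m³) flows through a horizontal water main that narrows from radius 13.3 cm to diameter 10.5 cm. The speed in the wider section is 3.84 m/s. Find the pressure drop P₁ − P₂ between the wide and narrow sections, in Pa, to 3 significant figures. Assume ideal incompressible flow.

By continuity, v₂ = v₁·A₁/A₂ = 3.84·(556/86.6) = 24.6 m/s.
Bernoulli (h₁ = h₂): P₁ − P₂ = ½ρ(v₂² − v₁²).
P₁ − P₂ = ½·1000·(24.6² − 3.84²) = ½·1000·593 = 296000 Pa.

ΔP = 296000 Pa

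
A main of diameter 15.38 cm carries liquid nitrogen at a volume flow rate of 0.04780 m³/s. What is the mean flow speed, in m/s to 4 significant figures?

Q = 0.04780 m³/s = 0.04780 m³/s.
v = Q/A = 0.04780 / 0.01858 = 2.573 m/s.

v ≈ 2.573 m/s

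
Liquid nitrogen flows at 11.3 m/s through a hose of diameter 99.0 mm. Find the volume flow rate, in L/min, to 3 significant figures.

Q ≈ 5220 L/min

Q = A·v = 0.00770 m² × 11.3 m/s = 0.0870 m³/s.
Converting: 0.0870 m³/s × 60000 = 5220 L/min.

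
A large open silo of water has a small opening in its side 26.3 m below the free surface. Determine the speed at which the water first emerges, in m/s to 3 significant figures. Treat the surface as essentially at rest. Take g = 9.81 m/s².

v ≈ 22.7 m/s

With the surface at rest and both surface and jet at atmospheric pressure, Bernoulli gives ρg h = ½ρv², so v = √(2gh) = √(2·9.81·26.3) = 22.7 m/s.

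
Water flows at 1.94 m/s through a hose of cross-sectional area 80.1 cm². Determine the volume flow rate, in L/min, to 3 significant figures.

Q ≈ 932 L/min

Q = A·v = 0.00801 m² × 1.94 m/s = 0.0155 m³/s.
Converting: 0.0155 m³/s × 60000 = 932 L/min.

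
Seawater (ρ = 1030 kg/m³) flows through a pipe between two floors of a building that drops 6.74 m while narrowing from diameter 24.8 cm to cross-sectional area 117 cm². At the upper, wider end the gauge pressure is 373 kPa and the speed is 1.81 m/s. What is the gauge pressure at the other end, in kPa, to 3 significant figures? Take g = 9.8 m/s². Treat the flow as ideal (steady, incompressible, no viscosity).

P₂ = 414 kPa

Continuity gives A₁v₁ = A₂v₂, so v₂ = (483 cm²)/(117 cm²) × 1.81 m/s = 7.47 m/s.
Energy conservation along the streamline gives P₂ = P₁ − ½ρ(v₂² − v₁²) − ρg(h₂ − h₁).
P₂ = 373000 + ½·1030·(1.81² − 7.47²) − 1030·9.8·(−6.74) = 373000 + (-27100) − (-68000) = 414000 Pa.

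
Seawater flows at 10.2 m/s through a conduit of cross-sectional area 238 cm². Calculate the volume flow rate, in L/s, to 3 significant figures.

Q ≈ 243 L/s

Q = A·v = 0.0238 m² × 10.2 m/s = 0.243 m³/s.
Converting: 0.243 m³/s × 1000 = 243 L/s.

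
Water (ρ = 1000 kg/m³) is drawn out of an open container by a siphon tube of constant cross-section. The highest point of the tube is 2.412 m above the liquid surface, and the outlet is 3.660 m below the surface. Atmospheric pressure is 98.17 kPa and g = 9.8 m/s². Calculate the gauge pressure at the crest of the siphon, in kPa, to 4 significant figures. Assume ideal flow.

From the surface to the outlet (both open to atmosphere, surface at rest): v = √(2g·h_out) = √(2·9.8·3.660) = 8.470 m/s.
Continuity keeps v the same throughout the tube; from surface to crest, P_atm + 0 = P_top + ½ρv² + ρg·h_top.
P_top = 98170 − ½·1000·8.470² − 1000·9.8·2.412 = 38660 Pa. So P_gauge = P_top − P_atm = -59510 Pa.

-59.51 kPa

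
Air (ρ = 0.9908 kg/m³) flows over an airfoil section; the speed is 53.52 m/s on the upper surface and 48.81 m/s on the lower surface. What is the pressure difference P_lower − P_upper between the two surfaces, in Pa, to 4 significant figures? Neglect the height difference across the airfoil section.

The pressure is lower where the speed is higher: ΔP = ½ρ(v_up² − v_low²).
ΔP = ½·0.9908·(53.52² − 48.81²) = 238.8 Pa.

238.8 Pa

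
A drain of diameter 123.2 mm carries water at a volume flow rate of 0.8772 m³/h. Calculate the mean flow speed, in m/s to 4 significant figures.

Q = 0.8772 m³/h = 0.0002437 m³/s.
v = Q/A = 0.0002437 / 0.01192 = 0.02044 m/s.

v = 0.02044 m/s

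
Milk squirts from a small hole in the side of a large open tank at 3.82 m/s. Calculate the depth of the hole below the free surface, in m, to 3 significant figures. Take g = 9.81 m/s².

h ≈ 0.744 m

Inverting v = √(2gh) gives h = v² / 2g.
h = 3.82²/(2·9.81) = 14.6/19.62 = 0.744 m.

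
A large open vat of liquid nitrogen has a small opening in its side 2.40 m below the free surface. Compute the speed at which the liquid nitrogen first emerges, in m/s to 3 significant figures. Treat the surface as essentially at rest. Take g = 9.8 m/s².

Bernoulli from surface to hole (P equal, v_surface ≈ 0): v = √(2gh) = √(2×9.8×2.40) = 6.86 m/s.

v ≈ 6.86 m/s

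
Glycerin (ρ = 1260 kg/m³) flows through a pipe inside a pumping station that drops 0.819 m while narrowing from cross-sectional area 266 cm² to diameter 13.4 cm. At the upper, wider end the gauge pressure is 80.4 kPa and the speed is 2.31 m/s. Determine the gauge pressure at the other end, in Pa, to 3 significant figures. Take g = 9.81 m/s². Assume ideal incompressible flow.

P₂ ≈ 81900 Pa

Continuity gives A₁v₁ = A₂v₂, so v₂ = (266 cm²)/(141 cm²) × 2.31 m/s = 4.36 m/s.
Applying Bernoulli between the two ends and solving for P₂: P₂ = P₁ + ½ρ(v₁² − v₂²) − ρgΔh.
P₂ = 80400 + ½·1260·(2.31² − 4.36²) − 1260·9.81·(−0.819) = 80400 + (-8600) − (-10100) = 81900 Pa.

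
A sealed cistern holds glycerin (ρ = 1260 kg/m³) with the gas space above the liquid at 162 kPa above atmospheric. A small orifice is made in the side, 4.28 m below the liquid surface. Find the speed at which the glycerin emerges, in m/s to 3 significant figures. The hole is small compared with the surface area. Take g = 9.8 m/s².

Take point 1 at the surface (v₁ ≈ 0) and point 2 at the hole (at atmospheric pressure). Bernoulli: P₁ + ρg h = P_atm + ½ρv₂².
With P₁ − P_atm = 162000 Pa, v₂ = √(2gh + 2ΔP/ρ) = √(2·9.8·4.28 + 2·162000/1260) = 18.5 m/s.

v ≈ 18.5 m/s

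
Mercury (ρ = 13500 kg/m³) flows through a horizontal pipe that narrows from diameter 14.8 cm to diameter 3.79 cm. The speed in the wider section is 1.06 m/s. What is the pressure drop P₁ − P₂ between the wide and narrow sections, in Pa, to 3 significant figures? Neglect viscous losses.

ΔP ≈ 1760000 Pa

Mass conservation (A₁v₁ = A₂v₂) gives v₂ = 1.06 × 172/11.3 = 16.2 m/s.
With no height change, Bernoulli's equation is P₁ + ½ρv₁² = P₂ + ½ρv₂².
P₁ − P₂ = ½·13500·(16.2² − 1.06²) = ½·13500·260 = 1760000 Pa.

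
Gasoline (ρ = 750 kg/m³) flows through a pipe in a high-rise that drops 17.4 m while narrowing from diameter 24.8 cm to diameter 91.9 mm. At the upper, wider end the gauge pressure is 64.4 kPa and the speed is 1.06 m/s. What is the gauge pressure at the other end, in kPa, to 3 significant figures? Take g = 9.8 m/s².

The volume flow rate is constant, so v₂ = (A₁/A₂)v₁ = (483/66.3)·1.06 = 7.72 m/s.
Applying Bernoulli between the two ends and solving for P₂: P₂ = P₁ + ½ρ(v₁² − v₂²) − ρgΔh.
P₂ = 64400 + ½·750·(1.06² − 7.72²) − 750·9.8·(−17.4) = 64400 + (-21900) − (-128000) = 170000 Pa.

P₂ ≈ 170 kPa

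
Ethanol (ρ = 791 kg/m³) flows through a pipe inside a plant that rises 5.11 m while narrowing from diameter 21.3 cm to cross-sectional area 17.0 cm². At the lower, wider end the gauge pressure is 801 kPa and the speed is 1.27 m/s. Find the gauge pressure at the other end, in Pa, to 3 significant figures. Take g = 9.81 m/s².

The volume flow rate is constant, so v₂ = (A₁/A₂)v₁ = (356/17.0)·1.27 = 26.6 m/s.
Bernoulli: P₁ + ½ρv₁² + ρg h₁ = P₂ + ½ρv₂² + ρg h₂, so P₂ = P₁ + ½ρ(v₁² − v₂²) − ρg(h₂ − h₁).
P₂ = 801000 + ½·791·(1.27² − 26.6²) − 791·9.81·(+5.11) = 801000 + (-280000) − (39700) = 482000 Pa.

482000 Pa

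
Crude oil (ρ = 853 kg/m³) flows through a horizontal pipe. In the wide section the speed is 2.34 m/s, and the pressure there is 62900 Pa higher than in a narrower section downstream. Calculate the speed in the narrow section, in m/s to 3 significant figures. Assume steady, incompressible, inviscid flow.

With h₁ = h₂, rearranging Bernoulli gives v₂ = √(v₁² + 2ΔP/ρ).
v₂ = √(2.34² + 2·62900/853) = √(5.48 + 147) = 12.4 m/s.

v₂ ≈ 12.4 m/s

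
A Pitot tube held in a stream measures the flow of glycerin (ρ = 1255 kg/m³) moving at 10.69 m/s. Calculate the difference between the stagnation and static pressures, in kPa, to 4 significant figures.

The dynamic pressure equals the rise in static pressure at the stagnation point: ΔP = ½ρv².
ΔP = ½·1255·10.69² = 71710 Pa.

ΔP ≈ 71.71 kPa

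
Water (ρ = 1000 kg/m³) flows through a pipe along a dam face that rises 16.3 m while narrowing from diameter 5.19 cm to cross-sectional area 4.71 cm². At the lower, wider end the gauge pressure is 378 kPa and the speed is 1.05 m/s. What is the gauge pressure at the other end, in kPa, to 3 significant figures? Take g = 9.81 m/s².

Continuity gives A₁v₁ = A₂v₂, so v₂ = (21.2 cm²)/(4.71 cm²) × 1.05 m/s = 4.72 m/s.
Energy conservation along the streamline gives P₂ = P₁ − ½ρ(v₂² − v₁²) − ρg(h₂ − h₁).
P₂ = 378000 + ½·1000·(1.05² − 4.72²) − 1000·9.81·(+16.3) = 378000 + (-10600) − (160000) = 208000 Pa.

P₂ ≈ 208 kPa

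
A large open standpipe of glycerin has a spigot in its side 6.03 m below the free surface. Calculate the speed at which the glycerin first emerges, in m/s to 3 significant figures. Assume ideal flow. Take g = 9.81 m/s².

Bernoulli from surface to hole (P equal, v_surface ≈ 0): v = √(2gh) = √(2×9.81×6.03) = 10.9 m/s.

v ≈ 10.9 m/s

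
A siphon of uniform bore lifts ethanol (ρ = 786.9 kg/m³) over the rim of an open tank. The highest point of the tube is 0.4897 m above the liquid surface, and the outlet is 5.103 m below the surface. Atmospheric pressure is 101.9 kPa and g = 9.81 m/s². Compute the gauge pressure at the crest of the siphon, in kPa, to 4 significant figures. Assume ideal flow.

P_gauge ≈ -43.17 kPa

From the surface to the outlet (both open to atmosphere, surface at rest): v = √(2g·h_out) = √(2·9.81·5.103) = 10.01 m/s.
The bore is uniform, so the speed at the crest is the same v. Bernoulli surface→crest: P_atm = P_top + ½ρv² + ρg·h_top.
P_top = 101900 − ½·786.9·10.01² − 786.9·9.81·0.4897 = 58730 Pa. So P_gauge = P_top − P_atm = -43170 Pa.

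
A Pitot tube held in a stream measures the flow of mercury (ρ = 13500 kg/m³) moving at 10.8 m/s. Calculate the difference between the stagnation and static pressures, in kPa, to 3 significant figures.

ΔP ≈ 787 kPa

Bernoulli between the free stream and the stagnation point: ½ρv² = P_stag − P_static.
ΔP = ½·13500·10.8² = 787000 Pa.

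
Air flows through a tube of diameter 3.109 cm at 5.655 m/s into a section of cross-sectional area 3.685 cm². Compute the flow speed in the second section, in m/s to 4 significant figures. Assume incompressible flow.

v₂ ≈ 11.65 m/s

By continuity, v₂ = v₁·A₁/A₂ = 5.655·(7.592/3.685) = 11.65 m/s.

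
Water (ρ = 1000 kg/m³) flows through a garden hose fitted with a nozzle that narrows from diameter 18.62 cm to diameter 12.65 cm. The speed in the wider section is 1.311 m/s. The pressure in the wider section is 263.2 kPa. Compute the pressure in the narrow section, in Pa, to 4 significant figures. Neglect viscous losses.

Continuity gives A₁v₁ = A₂v₂, so v₂ = (272.3 cm²)/(125.7 cm²) × 1.311 m/s = 2.840 m/s.
The pipe is horizontal, so Bernoulli reduces to P₁ + ½ρv₁² = P₂ + ½ρv₂².
P₂ = P₁ − ½ρ(v₂² − v₁²) = 263200 − ½·1000·(2.840² − 1.311²) = 263200 − 3175 = 260000 Pa.

P₂ ≈ 260000 Pa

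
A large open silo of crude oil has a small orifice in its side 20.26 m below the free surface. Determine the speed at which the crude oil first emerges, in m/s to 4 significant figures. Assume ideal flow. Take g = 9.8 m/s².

Bernoulli from surface to hole (P equal, v_surface ≈ 0): v = √(2gh) = √(2×9.8×20.26) = 19.93 m/s.

v = 19.93 m/s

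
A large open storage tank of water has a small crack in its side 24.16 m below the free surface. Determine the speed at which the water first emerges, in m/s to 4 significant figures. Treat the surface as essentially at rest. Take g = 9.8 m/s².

Bernoulli from surface to hole (P equal, v_surface ≈ 0): v = √(2gh) = √(2×9.8×24.16) = 21.76 m/s.

v ≈ 21.76 m/s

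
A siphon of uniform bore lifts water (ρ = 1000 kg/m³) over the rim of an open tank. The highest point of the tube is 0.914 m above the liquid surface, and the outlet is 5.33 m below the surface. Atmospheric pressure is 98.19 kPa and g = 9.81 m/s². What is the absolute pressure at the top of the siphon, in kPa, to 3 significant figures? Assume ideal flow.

The outlet speed comes from Torricelli: v = √(2g·5.33) = 10.2 m/s.
Continuity keeps v the same throughout the tube; from surface to crest, P_atm + 0 = P_top + ½ρv² + ρg·h_top.
P_top = 98190 − ½·1000·10.2² − 1000·9.81·0.914 = 36900 Pa.

P_top = 36.9 kPa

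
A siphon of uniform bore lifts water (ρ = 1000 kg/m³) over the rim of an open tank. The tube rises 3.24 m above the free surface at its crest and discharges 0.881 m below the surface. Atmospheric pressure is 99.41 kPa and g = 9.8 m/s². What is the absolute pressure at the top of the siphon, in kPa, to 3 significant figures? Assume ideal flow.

From the surface to the outlet (both open to atmosphere, surface at rest): v = √(2g·h_out) = √(2·9.8·0.881) = 4.16 m/s.
With constant cross-section the crest speed equals v; applying Bernoulli from the surface up to the crest, P_top = P_atm − ½ρv² − ρg·h_top.
P_top = 99410 − ½·1000·4.16² − 1000·9.8·3.24 = 59000 Pa.

59.0 kPa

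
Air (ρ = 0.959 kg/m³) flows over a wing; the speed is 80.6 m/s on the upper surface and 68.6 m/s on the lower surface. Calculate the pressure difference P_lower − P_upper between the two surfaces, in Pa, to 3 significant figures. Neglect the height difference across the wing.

With negligible Δh, P + ½ρv² is constant, so P_low − P_up = ½ρ(v_up² − v_low²).
ΔP = ½·0.959·(80.6² − 68.6²) = 858 Pa.

ΔP ≈ 858 Pa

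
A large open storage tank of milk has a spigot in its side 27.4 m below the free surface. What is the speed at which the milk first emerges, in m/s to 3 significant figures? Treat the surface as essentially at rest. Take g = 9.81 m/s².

Torricelli's result v = √(2gh) gives v = √(2·9.81·27.4) = 23.2 m/s.

23.2 m/s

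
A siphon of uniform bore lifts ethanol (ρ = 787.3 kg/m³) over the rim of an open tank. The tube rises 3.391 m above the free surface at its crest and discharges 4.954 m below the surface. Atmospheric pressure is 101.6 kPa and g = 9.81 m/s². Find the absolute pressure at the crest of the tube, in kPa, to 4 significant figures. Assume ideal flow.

P_top = 37.15 kPa

The outlet speed comes from Torricelli: v = √(2g·4.954) = 9.859 m/s.
The bore is uniform, so the speed at the crest is the same v. Bernoulli surface→crest: P_atm = P_top + ½ρv² + ρg·h_top.
P_top = 101600 − ½·787.3·9.859² − 787.3·9.81·3.391 = 37150 Pa.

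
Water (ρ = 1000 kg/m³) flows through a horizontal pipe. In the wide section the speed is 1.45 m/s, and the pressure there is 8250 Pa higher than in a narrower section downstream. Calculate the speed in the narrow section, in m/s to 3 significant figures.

Horizontal Bernoulli: P₁ + ½ρv₁² = P₂ + ½ρv₂², so v₂² = v₁² + 2(P₁ − P₂)/ρ.
v₂ = √(1.45² + 2·8250/1000) = √(2.10 + 16.5) = 4.31 m/s.

v₂ ≈ 4.31 m/s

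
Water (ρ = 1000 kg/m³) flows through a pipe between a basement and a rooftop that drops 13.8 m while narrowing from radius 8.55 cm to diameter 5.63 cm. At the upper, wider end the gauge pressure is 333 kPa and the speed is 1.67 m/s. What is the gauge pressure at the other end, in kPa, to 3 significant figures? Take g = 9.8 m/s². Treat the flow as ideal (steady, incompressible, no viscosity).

Mass conservation (A₁v₁ = A₂v₂) gives v₂ = 1.67 × 230/24.9 = 15.4 m/s.
Applying Bernoulli between the two ends and solving for P₂: P₂ = P₁ + ½ρ(v₁² − v₂²) − ρgΔh.
P₂ = 333000 + ½·1000·(1.67² − 15.4²) − 1000·9.8·(−13.8) = 333000 + (-117000) − (-135000) = 351000 Pa.

P₂ ≈ 351 kPa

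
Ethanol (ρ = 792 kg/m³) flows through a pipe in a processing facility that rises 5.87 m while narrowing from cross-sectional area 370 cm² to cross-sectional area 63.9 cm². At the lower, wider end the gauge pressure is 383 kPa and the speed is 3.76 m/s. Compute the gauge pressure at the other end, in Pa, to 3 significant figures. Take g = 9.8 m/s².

P₂ ≈ 155000 Pa

The volume flow rate is constant, so v₂ = (A₁/A₂)v₁ = (370/63.9)·3.76 = 21.8 m/s.
Energy conservation along the streamline gives P₂ = P₁ − ½ρ(v₂² − v₁²) − ρg(h₂ − h₁).
P₂ = 383000 + ½·792·(3.76² − 21.8²) − 792·9.8·(+5.87) = 383000 + (-182000) − (45600) = 155000 Pa.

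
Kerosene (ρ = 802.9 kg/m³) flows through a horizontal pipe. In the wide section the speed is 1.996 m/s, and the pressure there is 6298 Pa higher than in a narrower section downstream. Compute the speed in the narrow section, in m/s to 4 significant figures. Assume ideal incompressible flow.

With h₁ = h₂, rearranging Bernoulli gives v₂ = √(v₁² + 2ΔP/ρ).
v₂ = √(1.996² + 2·6298/802.9) = √(3.984 + 15.69) = 4.435 m/s.

v₂ ≈ 4.435 m/s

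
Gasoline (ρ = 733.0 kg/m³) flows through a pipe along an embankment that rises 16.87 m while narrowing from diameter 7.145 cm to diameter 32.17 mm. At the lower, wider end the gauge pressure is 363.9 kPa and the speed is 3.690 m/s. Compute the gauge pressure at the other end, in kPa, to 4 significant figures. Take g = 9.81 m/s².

P₂ = 126.2 kPa

The volume flow rate is constant, so v₂ = (A₁/A₂)v₁ = (40.10/8.128)·3.690 = 18.20 m/s.
Applying Bernoulli between the two ends and solving for P₂: P₂ = P₁ + ½ρ(v₁² − v₂²) − ρgΔh.
P₂ = 363900 + ½·733.0·(3.690² − 18.20²) − 733.0·9.81·(+16.87) = 363900 + (-116400) − (121300) = 126200 Pa.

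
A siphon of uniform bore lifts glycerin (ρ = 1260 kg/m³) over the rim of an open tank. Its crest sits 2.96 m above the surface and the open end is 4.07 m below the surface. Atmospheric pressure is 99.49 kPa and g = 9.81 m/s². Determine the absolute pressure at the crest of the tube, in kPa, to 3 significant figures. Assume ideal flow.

12.6 kPa

The outlet speed comes from Torricelli: v = √(2g·4.07) = 8.94 m/s.
With constant cross-section the crest speed equals v; applying Bernoulli from the surface up to the crest, P_top = P_atm − ½ρv² − ρg·h_top.
P_top = 99490 − ½·1260·8.94² − 1260·9.81·2.96 = 12600 Pa.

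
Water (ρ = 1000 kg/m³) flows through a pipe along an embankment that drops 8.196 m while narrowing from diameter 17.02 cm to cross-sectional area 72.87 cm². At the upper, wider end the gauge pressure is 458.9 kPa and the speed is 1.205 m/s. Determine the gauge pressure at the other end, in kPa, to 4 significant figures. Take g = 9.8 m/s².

Mass conservation (A₁v₁ = A₂v₂) gives v₂ = 1.205 × 227.5/72.87 = 3.762 m/s.
Bernoulli: P₁ + ½ρv₁² + ρg h₁ = P₂ + ½ρv₂² + ρg h₂, so P₂ = P₁ + ½ρ(v₁² − v₂²) − ρg(h₂ − h₁).
P₂ = 458900 + ½·1000·(1.205² − 3.762²) − 1000·9.8·(−8.196) = 458900 + (-6351) − (-80320) = 532900 Pa.

532.9 kPa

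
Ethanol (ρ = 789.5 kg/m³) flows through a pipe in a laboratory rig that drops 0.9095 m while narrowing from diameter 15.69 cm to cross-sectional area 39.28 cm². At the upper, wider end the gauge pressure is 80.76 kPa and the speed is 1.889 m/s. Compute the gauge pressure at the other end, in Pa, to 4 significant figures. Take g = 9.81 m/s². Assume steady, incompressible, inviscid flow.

Continuity gives A₁v₁ = A₂v₂, so v₂ = (193.3 cm²)/(39.28 cm²) × 1.889 m/s = 9.298 m/s.
Bernoulli: P₁ + ½ρv₁² + ρg h₁ = P₂ + ½ρv₂² + ρg h₂, so P₂ = P₁ + ½ρ(v₁² − v₂²) − ρg(h₂ − h₁).
P₂ = 80760 + ½·789.5·(1.889² − 9.298²) − 789.5·9.81·(−0.9095) = 80760 + (-32720) − (-7044) = 55080 Pa.

P₂ ≈ 55080 Pa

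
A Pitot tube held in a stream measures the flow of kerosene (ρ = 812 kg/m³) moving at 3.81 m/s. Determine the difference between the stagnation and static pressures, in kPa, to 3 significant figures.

ΔP ≈ 5.89 kPa

Bernoulli between the free stream and the stagnation point: ½ρv² = P_stag − P_static.
ΔP = ½·812·3.81² = 5890 Pa.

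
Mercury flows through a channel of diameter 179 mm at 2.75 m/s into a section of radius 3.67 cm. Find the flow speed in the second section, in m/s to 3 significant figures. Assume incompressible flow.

v₂ = 16.4 m/s

Continuity gives A₁v₁ = A₂v₂, so v₂ = (252 cm²)/(42.3 cm²) × 2.75 m/s = 16.4 m/s.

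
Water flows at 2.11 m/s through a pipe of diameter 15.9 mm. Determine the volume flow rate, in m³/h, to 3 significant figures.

1.51 m³/h

Q = A·v = 0.000199 m² × 2.11 m/s = 0.000419 m³/s.
Converting: 0.000419 m³/s × 3600 = 1.51 m³/h.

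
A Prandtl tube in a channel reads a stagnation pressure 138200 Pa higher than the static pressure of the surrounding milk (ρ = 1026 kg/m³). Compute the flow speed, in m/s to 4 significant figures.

At the stagnation point the flow is brought to rest, so Bernoulli gives P_stag − P_static = ½ρv².
v = √(2ΔP/ρ) = √(2·138200/1026) = 16.41 m/s.

v ≈ 16.41 m/s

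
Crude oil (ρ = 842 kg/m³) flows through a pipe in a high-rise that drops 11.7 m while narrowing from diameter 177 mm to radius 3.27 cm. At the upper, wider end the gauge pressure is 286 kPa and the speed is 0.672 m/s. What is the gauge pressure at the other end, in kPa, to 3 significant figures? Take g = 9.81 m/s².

By continuity, v₂ = v₁·A₁/A₂ = 0.672·(246/33.6) = 4.92 m/s.
Applying Bernoulli between the two ends and solving for P₂: P₂ = P₁ + ½ρ(v₁² − v₂²) − ρgΔh.
P₂ = 286000 + ½·842·(0.672² − 4.92²) − 842·9.81·(−11.7) = 286000 + (-10000) − (-96600) = 373000 Pa.

P₂ ≈ 373 kPa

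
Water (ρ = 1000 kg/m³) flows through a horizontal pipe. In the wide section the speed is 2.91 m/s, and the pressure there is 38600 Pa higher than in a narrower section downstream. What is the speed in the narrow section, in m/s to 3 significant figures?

9.26 m/s

Horizontal Bernoulli: P₁ + ½ρv₁² = P₂ + ½ρv₂², so v₂² = v₁² + 2(P₁ − P₂)/ρ.
v₂ = √(2.91² + 2·38600/1000) = √(8.47 + 77.2) = 9.26 m/s.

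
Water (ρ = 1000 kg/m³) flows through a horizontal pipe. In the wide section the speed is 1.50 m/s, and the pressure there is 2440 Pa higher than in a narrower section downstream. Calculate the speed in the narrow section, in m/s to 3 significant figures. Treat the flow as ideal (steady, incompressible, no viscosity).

Horizontal Bernoulli: P₁ + ½ρv₁² = P₂ + ½ρv₂², so v₂² = v₁² + 2(P₁ − P₂)/ρ.
v₂ = √(1.50² + 2·2440/1000) = √(2.25 + 4.88) = 2.67 m/s.

v₂ = 2.67 m/s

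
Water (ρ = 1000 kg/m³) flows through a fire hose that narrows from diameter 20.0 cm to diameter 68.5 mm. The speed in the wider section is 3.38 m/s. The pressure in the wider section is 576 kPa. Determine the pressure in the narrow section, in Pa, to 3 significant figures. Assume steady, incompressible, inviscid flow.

167000 Pa

The volume flow rate is constant, so v₂ = (A₁/A₂)v₁ = (314/36.9)·3.38 = 28.8 m/s.
With no height change, Bernoulli's equation is P₁ + ½ρv₁² = P₂ + ½ρv₂².
P₂ = P₁ − ½ρ(v₂² − v₁²) = 576000 − ½·1000·(28.8² − 3.38²) = 576000 − 409000 = 167000 Pa.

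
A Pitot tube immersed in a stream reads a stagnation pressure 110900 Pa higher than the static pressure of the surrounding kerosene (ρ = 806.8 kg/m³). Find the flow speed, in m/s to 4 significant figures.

v ≈ 16.58 m/s

At the stagnation point the flow is brought to rest, so Bernoulli gives P_stag − P_static = ½ρv².
v = √(2ΔP/ρ) = √(2·110900/806.8) = 16.58 m/s.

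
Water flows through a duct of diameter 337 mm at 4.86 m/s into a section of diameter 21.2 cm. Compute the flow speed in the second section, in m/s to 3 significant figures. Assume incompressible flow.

Mass conservation (A₁v₁ = A₂v₂) gives v₂ = 4.86 × 892/353 = 12.3 m/s.

v₂ ≈ 12.3 m/s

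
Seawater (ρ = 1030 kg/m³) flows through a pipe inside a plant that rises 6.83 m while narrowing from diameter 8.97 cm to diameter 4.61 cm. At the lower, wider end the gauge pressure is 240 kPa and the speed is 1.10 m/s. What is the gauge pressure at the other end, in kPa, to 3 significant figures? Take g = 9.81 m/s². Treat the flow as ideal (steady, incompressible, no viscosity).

P₂ ≈ 163 kPa

Continuity gives A₁v₁ = A₂v₂, so v₂ = (63.2 cm²)/(16.7 cm²) × 1.10 m/s = 4.16 m/s.
Bernoulli: P₁ + ½ρv₁² + ρg h₁ = P₂ + ½ρv₂² + ρg h₂, so P₂ = P₁ + ½ρ(v₁² − v₂²) − ρg(h₂ − h₁).
P₂ = 240000 + ½·1030·(1.10² − 4.16²) − 1030·9.81·(+6.83) = 240000 + (-8310) − (69000) = 163000 Pa.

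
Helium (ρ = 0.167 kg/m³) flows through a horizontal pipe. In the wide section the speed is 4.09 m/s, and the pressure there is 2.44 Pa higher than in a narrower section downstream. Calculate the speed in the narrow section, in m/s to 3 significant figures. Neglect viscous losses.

v₂ ≈ 6.78 m/s

Along the level pipe P + ½ρv² is conserved, hence v₂² = v₁² + 2(P₁ − P₂)/ρ.
v₂ = √(4.09² + 2·2.44/0.167) = √(16.7 + 29.2) = 6.78 m/s.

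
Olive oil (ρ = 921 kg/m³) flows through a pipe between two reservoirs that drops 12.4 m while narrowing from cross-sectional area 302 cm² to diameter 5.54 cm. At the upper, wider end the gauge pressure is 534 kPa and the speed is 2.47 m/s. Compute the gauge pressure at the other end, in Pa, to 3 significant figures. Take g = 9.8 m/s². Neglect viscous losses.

208000 Pa

Continuity gives A₁v₁ = A₂v₂, so v₂ = (302 cm²)/(24.1 cm²) × 2.47 m/s = 30.9 m/s.
Energy conservation along the streamline gives P₂ = P₁ − ½ρ(v₂² − v₁²) − ρg(h₂ − h₁).
P₂ = 534000 + ½·921·(2.47² − 30.9²) − 921·9.8·(−12.4) = 534000 + (-438000) − (-112000) = 208000 Pa.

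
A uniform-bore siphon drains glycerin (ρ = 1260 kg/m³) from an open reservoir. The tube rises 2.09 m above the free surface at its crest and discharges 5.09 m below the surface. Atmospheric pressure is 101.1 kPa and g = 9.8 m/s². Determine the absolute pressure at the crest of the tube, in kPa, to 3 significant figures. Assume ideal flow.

P_top ≈ 12.4 kPa

From the surface to the outlet (both open to atmosphere, surface at rest): v = √(2g·h_out) = √(2·9.8·5.09) = 9.99 m/s.
Continuity keeps v the same throughout the tube; from surface to crest, P_atm + 0 = P_top + ½ρv² + ρg·h_top.
P_top = 101100 − ½·1260·9.99² − 1260·9.8·2.09 = 12400 Pa.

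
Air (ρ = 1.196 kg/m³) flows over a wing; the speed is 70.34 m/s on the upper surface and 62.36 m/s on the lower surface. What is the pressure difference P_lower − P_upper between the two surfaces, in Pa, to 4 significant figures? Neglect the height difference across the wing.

The pressure is lower where the speed is higher: ΔP = ½ρ(v_up² − v_low²).
ΔP = ½·1.196·(70.34² − 62.36²) = 633.2 Pa.

633.2 Pa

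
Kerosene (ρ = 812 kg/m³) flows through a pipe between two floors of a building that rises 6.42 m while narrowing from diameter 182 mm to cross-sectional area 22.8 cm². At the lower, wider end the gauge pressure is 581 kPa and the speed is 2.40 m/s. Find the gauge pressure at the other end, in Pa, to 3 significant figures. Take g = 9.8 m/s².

The volume flow rate is constant, so v₂ = (A₁/A₂)v₁ = (260/22.8)·2.40 = 27.4 m/s.
Energy conservation along the streamline gives P₂ = P₁ − ½ρ(v₂² − v₁²) − ρg(h₂ − h₁).
P₂ = 581000 + ½·812·(2.40² − 27.4²) − 812·9.8·(+6.42) = 581000 + (-302000) − (51100) = 228000 Pa.

P₂ ≈ 228000 Pa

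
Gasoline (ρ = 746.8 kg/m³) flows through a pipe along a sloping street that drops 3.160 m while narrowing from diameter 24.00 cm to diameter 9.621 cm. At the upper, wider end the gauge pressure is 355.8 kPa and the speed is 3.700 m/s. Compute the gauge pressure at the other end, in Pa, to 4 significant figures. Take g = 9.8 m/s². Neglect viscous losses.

P₂ ≈ 186100 Pa

The volume flow rate is constant, so v₂ = (A₁/A₂)v₁ = (452.4/72.70)·3.700 = 23.02 m/s.
Energy conservation along the streamline gives P₂ = P₁ − ½ρ(v₂² − v₁²) − ρg(h₂ − h₁).
P₂ = 355800 + ½·746.8·(3.700² − 23.02²) − 746.8·9.8·(−3.160) = 355800 + (-192800) − (-23130) = 186100 Pa.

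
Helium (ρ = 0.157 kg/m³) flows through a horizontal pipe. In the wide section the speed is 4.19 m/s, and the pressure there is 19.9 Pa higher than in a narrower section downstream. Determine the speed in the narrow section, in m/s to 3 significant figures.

Horizontal Bernoulli: P₁ + ½ρv₁² = P₂ + ½ρv₂², so v₂² = v₁² + 2(P₁ − P₂)/ρ.
v₂ = √(4.19² + 2·19.9/0.157) = √(17.6 + 254) = 16.5 m/s.

v₂ ≈ 16.5 m/s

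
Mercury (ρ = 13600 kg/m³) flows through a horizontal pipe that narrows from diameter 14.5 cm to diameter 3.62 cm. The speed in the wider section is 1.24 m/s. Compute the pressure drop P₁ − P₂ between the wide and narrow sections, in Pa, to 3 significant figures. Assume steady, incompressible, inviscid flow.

The volume flow rate is constant, so v₂ = (A₁/A₂)v₁ = (165/10.3)·1.24 = 19.9 m/s.
With no height change, Bernoulli's equation is P₁ + ½ρv₁² = P₂ + ½ρv₂².
P₁ − P₂ = ½·13600·(19.9² − 1.24²) = ½·13600·394 = 2680000 Pa.

ΔP = 2680000 Pa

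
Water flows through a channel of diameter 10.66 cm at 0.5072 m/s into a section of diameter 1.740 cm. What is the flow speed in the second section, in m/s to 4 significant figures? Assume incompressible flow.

v₂ ≈ 19.04 m/s

Mass conservation (A₁v₁ = A₂v₂) gives v₂ = 0.5072 × 89.25/2.378 = 19.04 m/s.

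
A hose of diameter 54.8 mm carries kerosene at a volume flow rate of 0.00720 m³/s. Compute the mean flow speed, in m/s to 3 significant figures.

v ≈ 3.05 m/s

Q = 0.00720 m³/s = 0.00720 m³/s.
v = Q/A = 0.00720 / 0.00236 = 3.05 m/s.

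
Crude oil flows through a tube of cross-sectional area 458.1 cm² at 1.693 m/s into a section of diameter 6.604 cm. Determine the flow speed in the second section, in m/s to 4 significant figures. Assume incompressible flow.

22.64 m/s

Mass conservation (A₁v₁ = A₂v₂) gives v₂ = 1.693 × 458.1/34.25 = 22.64 m/s.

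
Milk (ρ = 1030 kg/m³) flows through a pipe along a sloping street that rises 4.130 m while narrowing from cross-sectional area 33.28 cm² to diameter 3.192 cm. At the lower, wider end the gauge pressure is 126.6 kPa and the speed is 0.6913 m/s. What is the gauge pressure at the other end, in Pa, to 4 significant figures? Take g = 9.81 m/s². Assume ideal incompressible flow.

80860 Pa

Continuity gives A₁v₁ = A₂v₂, so v₂ = (33.28 cm²)/(8.002 cm²) × 0.6913 m/s = 2.875 m/s.
Bernoulli: P₁ + ½ρv₁² + ρg h₁ = P₂ + ½ρv₂² + ρg h₂, so P₂ = P₁ + ½ρ(v₁² − v₂²) − ρg(h₂ − h₁).
P₂ = 126600 + ½·1030·(0.6913² − 2.875²) − 1030·9.81·(+4.130) = 126600 + (-4011) − (41730) = 80860 Pa.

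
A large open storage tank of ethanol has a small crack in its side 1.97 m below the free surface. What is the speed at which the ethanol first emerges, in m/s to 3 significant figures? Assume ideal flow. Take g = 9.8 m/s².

v = 6.21 m/s

Torricelli's result v = √(2gh) gives v = √(2·9.8·1.97) = 6.21 m/s.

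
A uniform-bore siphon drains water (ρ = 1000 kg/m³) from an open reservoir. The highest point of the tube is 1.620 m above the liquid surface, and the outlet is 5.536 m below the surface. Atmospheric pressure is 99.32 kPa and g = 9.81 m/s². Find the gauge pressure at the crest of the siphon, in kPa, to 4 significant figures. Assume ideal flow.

-70.20 kPa

From the surface to the outlet (both open to atmosphere, surface at rest): v = √(2g·h_out) = √(2·9.81·5.536) = 10.42 m/s.
With constant cross-section the crest speed equals v; applying Bernoulli from the surface up to the crest, P_top = P_atm − ½ρv² − ρg·h_top.
P_top = 99320 − ½·1000·10.42² − 1000·9.81·1.620 = 29120 Pa. So P_gauge = P_top − P_atm = -70200 Pa.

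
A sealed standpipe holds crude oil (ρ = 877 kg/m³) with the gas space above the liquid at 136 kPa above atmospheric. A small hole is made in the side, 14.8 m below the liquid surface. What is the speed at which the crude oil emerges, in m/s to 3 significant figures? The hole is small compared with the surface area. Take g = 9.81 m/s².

Take point 1 at the surface (v₁ ≈ 0) and point 2 at the hole (at atmospheric pressure). Bernoulli: P₁ + ρg h = P_atm + ½ρv₂².
With P₁ − P_atm = 136000 Pa, v₂ = √(2gh + 2ΔP/ρ) = √(2·9.81·14.8 + 2·136000/877) = 24.5 m/s.

24.5 m/s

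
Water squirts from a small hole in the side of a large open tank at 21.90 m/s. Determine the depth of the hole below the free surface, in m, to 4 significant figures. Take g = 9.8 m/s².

24.47 m

For a small hole in a large open tank, ½v² = gh, giving h = v²/(2g).
h = 21.90²/(2·9.8) = 479.6/19.60 = 24.47 m.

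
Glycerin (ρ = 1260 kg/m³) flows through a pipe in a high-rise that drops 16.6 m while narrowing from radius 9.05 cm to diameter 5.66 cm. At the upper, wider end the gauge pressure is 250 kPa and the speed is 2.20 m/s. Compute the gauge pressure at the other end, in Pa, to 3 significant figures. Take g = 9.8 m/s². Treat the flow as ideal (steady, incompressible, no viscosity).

By continuity, v₂ = v₁·A₁/A₂ = 2.20·(257/25.2) = 22.5 m/s.
Energy conservation along the streamline gives P₂ = P₁ − ½ρ(v₂² − v₁²) − ρg(h₂ − h₁).
P₂ = 250000 + ½·1260·(2.20² − 22.5²) − 1260·9.8·(−16.6) = 250000 + (-316000) − (-205000) = 139000 Pa.

P₂ = 139000 Pa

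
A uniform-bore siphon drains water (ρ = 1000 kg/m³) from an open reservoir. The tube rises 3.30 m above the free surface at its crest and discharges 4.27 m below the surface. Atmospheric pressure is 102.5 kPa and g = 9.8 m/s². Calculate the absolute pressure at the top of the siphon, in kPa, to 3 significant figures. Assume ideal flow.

From the surface to the outlet (both open to atmosphere, surface at rest): v = √(2g·h_out) = √(2·9.8·4.27) = 9.15 m/s.
With constant cross-section the crest speed equals v; applying Bernoulli from the surface up to the crest, P_top = P_atm − ½ρv² − ρg·h_top.
P_top = 102500 − ½·1000·9.15² − 1000·9.8·3.30 = 28300 Pa.

28.3 kPa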